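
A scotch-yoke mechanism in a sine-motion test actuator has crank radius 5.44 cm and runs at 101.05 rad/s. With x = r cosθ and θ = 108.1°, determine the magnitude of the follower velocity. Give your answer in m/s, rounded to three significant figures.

5.23

ω = 101 rad/s
x = r cosθ ⇒ ẋ = −rω sinθ.
|v| = rω|sinθ| = 0.0544·101·|sin 108.1°| = 5.2251 m/s.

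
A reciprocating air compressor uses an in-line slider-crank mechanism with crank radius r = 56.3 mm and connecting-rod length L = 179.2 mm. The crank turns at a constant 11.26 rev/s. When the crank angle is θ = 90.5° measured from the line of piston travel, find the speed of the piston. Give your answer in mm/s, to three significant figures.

ω = 2π·11.3 = 70.75 rad/s
For an in-line slider-crank, x = r cosθ + √(L² − r² sin²θ), so v = −rω sinθ·[1 + r cosθ/√(L² − r² sin²θ)].
With r = 0.0563 m, L = 0.1792 m, θ = 90.5°: √(L² − r² sin²θ) = 0.17013 m.
v = −0.0563·70.75·0.99996·[1 + 0.0563·-0.00873/0.17013] = -3.9715 m/s.
|v| = 3.9715 m/s = 3971.5 mm/s.

3970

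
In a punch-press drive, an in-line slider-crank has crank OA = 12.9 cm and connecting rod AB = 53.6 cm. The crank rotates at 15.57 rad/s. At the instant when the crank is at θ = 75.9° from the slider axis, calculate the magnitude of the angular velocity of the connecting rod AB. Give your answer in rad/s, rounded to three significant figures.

ω = 15.57 rad/s
The rod makes angle φ with the slider axis where L sinφ = r sinθ; differentiating, L cosφ·φ̇ = r ω cosθ.
L cosφ = √(L² − r² sin²θ) = 0.52119 m.
|ω_rod| = r ω |cosθ| / √(L² − r² sin²θ) = 0.129·15.57·0.24362/0.52119 = 0.93882 rad/s.

0.939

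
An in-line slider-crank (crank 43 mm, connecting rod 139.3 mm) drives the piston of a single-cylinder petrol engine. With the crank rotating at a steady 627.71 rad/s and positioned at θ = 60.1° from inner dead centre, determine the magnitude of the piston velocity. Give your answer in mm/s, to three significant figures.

ω = 627.7 rad/s
For an in-line slider-crank, x = r cosθ + √(L² − r² sin²θ), so v = −rω sinθ·[1 + r cosθ/√(L² − r² sin²θ)].
With r = 0.043 m, L = 0.1393 m, θ = 60.1°: √(L² − r² sin²θ) = 0.13422 m.
v = −0.043·627.7·0.86690·[1 + 0.043·0.49849/0.13422] = -27.136 m/s.
|v| = 27.136 m/s = 27136 mm/s.

27100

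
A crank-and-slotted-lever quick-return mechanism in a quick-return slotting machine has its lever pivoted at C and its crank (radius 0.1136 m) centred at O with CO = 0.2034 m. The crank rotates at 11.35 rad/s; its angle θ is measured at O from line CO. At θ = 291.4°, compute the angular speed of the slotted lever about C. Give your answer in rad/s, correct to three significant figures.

ω = 11.35 rad/s
Crank pin A relative to C: A = (d + r cosθ, r sinθ); lever angle φ = atan2(r sinθ, d + r cosθ).
Differentiating tanφ: φ̇ = rω(d cosθ + r)/(d² + r² + 2dr cosθ).
d² + r² + 2dr cosθ = |CA|² = 0.0711384 m²;  d cosθ + r = +0.18782 m.
|ω_lever| = |0.1136·11.35·+0.18782| / 0.0711384 = 3.4041 rad/s.

3.40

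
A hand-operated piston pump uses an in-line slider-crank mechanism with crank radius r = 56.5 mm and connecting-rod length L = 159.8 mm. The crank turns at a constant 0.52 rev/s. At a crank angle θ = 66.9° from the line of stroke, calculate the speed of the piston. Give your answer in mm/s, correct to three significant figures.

195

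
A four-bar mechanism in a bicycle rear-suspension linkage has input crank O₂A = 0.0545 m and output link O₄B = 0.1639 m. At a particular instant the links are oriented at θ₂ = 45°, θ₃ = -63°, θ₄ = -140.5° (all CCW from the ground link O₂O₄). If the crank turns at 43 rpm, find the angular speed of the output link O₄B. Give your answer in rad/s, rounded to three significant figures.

ω₂ = 4.503 rad/s (from 43 rpm).
Differentiating the loop-closure r₂e^{iθ₂}+r₃e^{iθ₃}=r₁+r₄e^{iθ₄} gives r₂ω₂e^{iθ₂}+r₃ω₃e^{iθ₃}=r₄ω₄e^{iθ₄}.
Eliminating the other unknown: ω₄ = r₂ω₂ sin(θ₂−θ₃) / [r₄ sin(θ₄−θ₃)].
Numerator sine = +0.95106; denominator sine = -0.97630.
Result = 0.0545·4.503·(+0.95106) / (0.1639·(-0.97630)) = -1.4586 rad/s; magnitude 1.4586 rad/s.

1.46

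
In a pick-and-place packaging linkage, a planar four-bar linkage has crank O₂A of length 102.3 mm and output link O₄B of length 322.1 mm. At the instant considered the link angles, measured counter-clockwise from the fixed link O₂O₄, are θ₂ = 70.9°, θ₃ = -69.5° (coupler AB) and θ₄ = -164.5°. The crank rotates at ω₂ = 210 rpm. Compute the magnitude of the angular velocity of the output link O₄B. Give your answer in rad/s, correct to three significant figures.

ω₂ = 21.99 rad/s (from 210 rpm).
Differentiating the loop-closure r₂e^{iθ₂}+r₃e^{iθ₃}=r₁+r₄e^{iθ₄} gives r₂ω₂e^{iθ₂}+r₃ω₃e^{iθ₃}=r₄ω₄e^{iθ₄}.
Eliminating the other unknown: ω₄ = r₂ω₂ sin(θ₂−θ₃) / [r₄ sin(θ₄−θ₃)].
Numerator sine = +0.63742; denominator sine = -0.99619.
Result = 0.1023·21.99·(+0.63742) / (0.3221·(-0.99619)) = -4.4691 rad/s; magnitude 4.4691 rad/s.

4.47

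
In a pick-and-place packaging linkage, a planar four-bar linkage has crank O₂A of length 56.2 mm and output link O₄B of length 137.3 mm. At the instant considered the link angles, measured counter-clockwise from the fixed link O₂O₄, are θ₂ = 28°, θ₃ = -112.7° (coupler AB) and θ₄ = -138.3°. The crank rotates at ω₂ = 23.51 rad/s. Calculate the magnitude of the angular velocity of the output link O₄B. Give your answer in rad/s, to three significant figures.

14.1

ω₂ = 23.51 rad/s
Differentiating the loop-closure r₂e^{iθ₂}+r₃e^{iθ₃}=r₁+r₄e^{iθ₄} gives r₂ω₂e^{iθ₂}+r₃ω₃e^{iθ₃}=r₄ω₄e^{iθ₄}.
Eliminating the other unknown: ω₄ = r₂ω₂ sin(θ₂−θ₃) / [r₄ sin(θ₄−θ₃)].
Numerator sine = +0.63338; denominator sine = -0.43209.
Result = 0.0562·23.51·(+0.63338) / (0.1373·(-0.43209)) = -14.106 rad/s; magnitude 14.106 rad/s.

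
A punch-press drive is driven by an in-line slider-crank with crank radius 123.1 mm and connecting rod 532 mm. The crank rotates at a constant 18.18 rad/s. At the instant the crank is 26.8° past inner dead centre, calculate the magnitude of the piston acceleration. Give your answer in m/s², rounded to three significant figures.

ω = 18.18 rad/s
x(θ) = r cosθ + √(L² − r² sin²θ); with ω constant, a = ω²·d²x/dθ².
d²x/dθ² = −r cosθ − r²(cos2θ)/√u − r⁴ sin²2θ/(4u^{3/2}),  u = L² − r² sin²θ = 0.279943 m².
Substituting r = 0.1231 m, L = 0.532 m, θ = 26.8°: d²x/dθ² = -0.12712 m.
a = ω²·d²x/dθ² = (18.18)²·(-0.12712) = -42.016 m/s²;  |a| = 42.016 m/s².

42.0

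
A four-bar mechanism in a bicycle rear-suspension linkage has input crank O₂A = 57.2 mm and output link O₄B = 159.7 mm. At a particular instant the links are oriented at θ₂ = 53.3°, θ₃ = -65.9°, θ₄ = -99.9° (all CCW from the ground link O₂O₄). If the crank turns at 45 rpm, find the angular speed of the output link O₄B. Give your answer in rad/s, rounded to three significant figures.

2.63

ω₂ = 4.712 rad/s (from 45 rpm).
Differentiating the loop-closure r₂e^{iθ₂}+r₃e^{iθ₃}=r₁+r₄e^{iθ₄} gives r₂ω₂e^{iθ₂}+r₃ω₃e^{iθ₃}=r₄ω₄e^{iθ₄}.
Eliminating the other unknown: ω₄ = r₂ω₂ sin(θ₂−θ₃) / [r₄ sin(θ₄−θ₃)].
Numerator sine = +0.87292; denominator sine = -0.55919.
Result = 0.0572·4.712·(+0.87292) / (0.1597·(-0.55919)) = -2.6348 rad/s; magnitude 2.6348 rad/s.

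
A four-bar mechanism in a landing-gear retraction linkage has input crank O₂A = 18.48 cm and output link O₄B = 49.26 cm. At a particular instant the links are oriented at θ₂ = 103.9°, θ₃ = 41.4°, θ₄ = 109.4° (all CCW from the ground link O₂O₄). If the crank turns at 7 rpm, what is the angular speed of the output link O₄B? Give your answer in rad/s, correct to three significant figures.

0.263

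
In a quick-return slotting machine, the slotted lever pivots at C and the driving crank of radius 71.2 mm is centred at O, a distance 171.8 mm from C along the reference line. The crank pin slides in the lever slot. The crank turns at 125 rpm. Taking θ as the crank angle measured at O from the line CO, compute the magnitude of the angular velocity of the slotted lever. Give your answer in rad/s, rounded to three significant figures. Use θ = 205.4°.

6.27

ω = 13.09 rad/s (from 125 rpm).
Crank pin A relative to C: A = (d + r cosθ, r sinθ); lever angle φ = atan2(r sinθ, d + r cosθ).
Differentiating tanφ: φ̇ = rω(d cosθ + r)/(d² + r² + 2dr cosθ).
d² + r² + 2dr cosθ = |CA|² = 0.0124852 m²;  d cosθ + r = -0.083993 m.
|ω_lever| = |0.0712·13.09·-0.083993| / 0.0124852 = 6.27 rad/s.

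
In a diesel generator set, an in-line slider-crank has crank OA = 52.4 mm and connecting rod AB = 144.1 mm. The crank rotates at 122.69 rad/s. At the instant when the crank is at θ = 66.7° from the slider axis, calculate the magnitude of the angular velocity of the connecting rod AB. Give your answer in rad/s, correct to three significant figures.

ω = 122.7 rad/s
The rod makes angle φ with the slider axis where L sinφ = r sinθ; differentiating, L cosφ·φ̇ = r ω cosθ.
L cosφ = √(L² − r² sin²θ) = 0.13583 m.
|ω_rod| = r ω |cosθ| / √(L² − r² sin²θ) = 0.0524·122.7·0.39555/0.13583 = 18.722 rad/s.

18.7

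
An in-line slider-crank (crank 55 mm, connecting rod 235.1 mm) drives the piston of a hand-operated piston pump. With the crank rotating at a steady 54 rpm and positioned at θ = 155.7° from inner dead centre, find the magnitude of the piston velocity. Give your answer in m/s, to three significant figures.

ω = 2π·54/60 = 5.655 rad/s
For an in-line slider-crank, x = r cosθ + √(L² − r² sin²θ), so v = −rω sinθ·[1 + r cosθ/√(L² − r² sin²θ)].
With r = 0.055 m, L = 0.2351 m, θ = 155.7°: √(L² − r² sin²θ) = 0.23401 m.
v = −0.055·5.655·0.41151·[1 + 0.055·-0.91140/0.23401] = -0.10057 m/s.
|v| = 0.10057 m/s.

0.101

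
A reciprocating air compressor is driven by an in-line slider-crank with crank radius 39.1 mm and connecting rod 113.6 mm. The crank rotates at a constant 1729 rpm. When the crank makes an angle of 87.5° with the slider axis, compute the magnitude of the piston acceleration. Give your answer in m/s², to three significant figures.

412

ω = 2π·1729/60 = 181.1 rad/s
x(θ) = r cosθ + √(L² − r² sin²θ); with ω constant, a = ω²·d²x/dθ².
d²x/dθ² = −r cosθ − r²(cos2θ)/√u − r⁴ sin²2θ/(4u^{3/2}),  u = L² − r² sin²θ = 0.0113791 m².
Substituting r = 0.0391 m, L = 0.1136 m, θ = 87.5°: d²x/dθ² = +0.012568 m.
a = ω²·d²x/dθ² = (181.1)²·(+0.012568) = +412.02 m/s²;  |a| = 412.02 m/s².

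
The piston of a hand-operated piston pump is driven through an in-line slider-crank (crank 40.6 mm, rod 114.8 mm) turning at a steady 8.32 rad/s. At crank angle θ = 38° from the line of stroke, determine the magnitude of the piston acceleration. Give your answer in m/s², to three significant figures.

ω = 8.32 rad/s
x(θ) = r cosθ + √(L² − r² sin²θ); with ω constant, a = ω²·d²x/dθ².
d²x/dθ² = −r cosθ − r²(cos2θ)/√u − r⁴ sin²2θ/(4u^{3/2}),  u = L² − r² sin²θ = 0.0125542 m².
Substituting r = 0.0406 m, L = 0.1148 m, θ = 38°: d²x/dθ² = -0.036007 m.
a = ω²·d²x/dθ² = (8.32)²·(-0.036007) = -2.4925 m/s²;  |a| = 2.4925 m/s².

2.49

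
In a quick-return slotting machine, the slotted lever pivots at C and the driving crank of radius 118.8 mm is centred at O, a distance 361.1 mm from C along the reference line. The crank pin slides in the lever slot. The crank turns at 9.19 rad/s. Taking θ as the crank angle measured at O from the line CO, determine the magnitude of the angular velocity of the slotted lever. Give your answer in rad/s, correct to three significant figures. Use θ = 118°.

ω = 9.19 rad/s
Crank pin A relative to C: A = (d + r cosθ, r sinθ); lever angle φ = atan2(r sinθ, d + r cosθ).
Differentiating tanφ: φ̇ = rω(d cosθ + r)/(d² + r² + 2dr cosθ).
d² + r² + 2dr cosθ = |CA|² = 0.104227 m²;  d cosθ + r = -0.050726 m.
|ω_lever| = |0.1188·9.19·-0.050726| / 0.104227 = 0.53135 rad/s.

0.531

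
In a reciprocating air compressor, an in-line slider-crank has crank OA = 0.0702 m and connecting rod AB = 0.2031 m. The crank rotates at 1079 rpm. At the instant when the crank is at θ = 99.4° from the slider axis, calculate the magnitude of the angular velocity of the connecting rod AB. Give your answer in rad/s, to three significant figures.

6.79

ω = 113 rad/s (converted from 1079 rpm).
The rod makes angle φ with the slider axis where L sinφ = r sinθ; differentiating, L cosφ·φ̇ = r ω cosθ.
L cosφ = √(L² − r² sin²θ) = 0.19093 m.
|ω_rod| = r ω |cosθ| / √(L² − r² sin²θ) = 0.0702·113·0.16333/0.19093 = 6.7854 rad/s.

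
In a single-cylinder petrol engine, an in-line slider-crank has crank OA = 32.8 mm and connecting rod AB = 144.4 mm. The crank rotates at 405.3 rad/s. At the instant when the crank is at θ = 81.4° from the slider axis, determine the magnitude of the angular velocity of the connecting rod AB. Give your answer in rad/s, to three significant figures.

ω = 405.3 rad/s
The rod makes angle φ with the slider axis where L sinφ = r sinθ; differentiating, L cosφ·φ̇ = r ω cosθ.
L cosφ = √(L² − r² sin²θ) = 0.14071 m.
|ω_rod| = r ω |cosθ| / √(L² − r² sin²θ) = 0.0328·405.3·0.14954/0.14071 = 14.128 rad/s.

14.1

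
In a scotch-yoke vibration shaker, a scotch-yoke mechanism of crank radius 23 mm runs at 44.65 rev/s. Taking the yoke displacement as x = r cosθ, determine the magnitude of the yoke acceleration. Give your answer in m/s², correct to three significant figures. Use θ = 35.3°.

1480

ω = 280.5 rad/s (from 44.65 rev/s).
x = r cosθ ⇒ ẍ = −rω² cosθ (ω constant).
|a| = rω²|cosθ| = 0.023·(280.5)²·|cos 35.3°| = 1477.4 m/s².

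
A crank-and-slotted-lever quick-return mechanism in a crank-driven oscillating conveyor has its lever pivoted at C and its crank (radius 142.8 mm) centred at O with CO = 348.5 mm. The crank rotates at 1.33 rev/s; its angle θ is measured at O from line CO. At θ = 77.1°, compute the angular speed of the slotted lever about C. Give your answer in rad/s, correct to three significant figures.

ω = 8.357 rad/s (from 1.33 rev/s).
Crank pin A relative to C: A = (d + r cosθ, r sinθ); lever angle φ = atan2(r sinθ, d + r cosθ).
Differentiating tanφ: φ̇ = rω(d cosθ + r)/(d² + r² + 2dr cosθ).
d² + r² + 2dr cosθ = |CA|² = 0.164065 m²;  d cosθ + r = +0.2206 m.
|ω_lever| = |0.1428·8.357·+0.2206| / 0.164065 = 1.6046 rad/s.

1.60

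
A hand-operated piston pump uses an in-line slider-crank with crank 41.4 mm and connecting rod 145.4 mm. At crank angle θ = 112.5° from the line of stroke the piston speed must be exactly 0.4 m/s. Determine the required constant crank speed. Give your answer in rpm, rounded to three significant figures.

113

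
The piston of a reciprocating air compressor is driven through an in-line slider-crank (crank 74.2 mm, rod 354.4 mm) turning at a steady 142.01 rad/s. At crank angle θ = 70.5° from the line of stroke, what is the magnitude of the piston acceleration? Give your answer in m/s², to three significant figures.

ω = 142 rad/s
x(θ) = r cosθ + √(L² − r² sin²θ); with ω constant, a = ω²·d²x/dθ².
d²x/dθ² = −r cosθ − r²(cos2θ)/√u − r⁴ sin²2θ/(4u^{3/2}),  u = L² − r² sin²θ = 0.120707 m².
Substituting r = 0.0742 m, L = 0.3544 m, θ = 70.5°: d²x/dθ² = -0.012525 m.
a = ω²·d²x/dθ² = (142)²·(-0.012525) = -252.58 m/s²;  |a| = 252.58 m/s².

253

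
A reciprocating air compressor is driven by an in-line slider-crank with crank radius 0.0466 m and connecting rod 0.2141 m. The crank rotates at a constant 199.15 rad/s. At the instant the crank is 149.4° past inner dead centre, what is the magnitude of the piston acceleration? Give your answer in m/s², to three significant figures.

1390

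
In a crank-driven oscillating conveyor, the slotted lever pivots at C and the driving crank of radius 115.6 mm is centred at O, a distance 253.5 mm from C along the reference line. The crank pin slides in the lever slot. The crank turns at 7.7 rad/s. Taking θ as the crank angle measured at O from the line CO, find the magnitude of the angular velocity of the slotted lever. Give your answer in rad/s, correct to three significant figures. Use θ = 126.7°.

ω = 7.7 rad/s
Crank pin A relative to C: A = (d + r cosθ, r sinθ); lever angle φ = atan2(r sinθ, d + r cosθ).
Differentiating tanφ: φ̇ = rω(d cosθ + r)/(d² + r² + 2dr cosθ).
d² + r² + 2dr cosθ = |CA|² = 0.0425993 m²;  d cosθ + r = -0.035898 m.
|ω_lever| = |0.1156·7.7·-0.035898| / 0.0425993 = 0.75009 rad/s.

0.750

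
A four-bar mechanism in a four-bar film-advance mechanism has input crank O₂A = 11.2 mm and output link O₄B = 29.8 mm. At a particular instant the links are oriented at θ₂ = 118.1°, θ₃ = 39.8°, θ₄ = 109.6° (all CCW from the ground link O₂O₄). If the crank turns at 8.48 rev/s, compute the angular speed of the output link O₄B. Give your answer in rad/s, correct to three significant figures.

20.9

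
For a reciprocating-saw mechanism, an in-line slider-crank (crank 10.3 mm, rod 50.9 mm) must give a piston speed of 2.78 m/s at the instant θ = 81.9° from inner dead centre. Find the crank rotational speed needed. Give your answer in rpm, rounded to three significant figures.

2530

For an in-line slider-crank, |v_piston| = rω|sinθ|·[1 + r cosθ/√(L² − r² sin²θ)].
With r = 0.0103 m, L = 0.0509 m, θ = 81.9°: the bracketed kinematic factor |dx/dθ| = 0.010494 m.
ω = v/|dx/dθ| = 2.78/0.010494 = 264.91 rad/s.
N = 60ω/(2π) = 2529.7 rpm.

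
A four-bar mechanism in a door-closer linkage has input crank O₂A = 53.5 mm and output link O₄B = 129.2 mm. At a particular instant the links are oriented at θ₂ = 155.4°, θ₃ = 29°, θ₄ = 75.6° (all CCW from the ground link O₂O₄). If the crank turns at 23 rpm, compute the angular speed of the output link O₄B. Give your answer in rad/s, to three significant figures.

ω₂ = 2.409 rad/s (from 23 rpm).
Differentiating the loop-closure r₂e^{iθ₂}+r₃e^{iθ₃}=r₁+r₄e^{iθ₄} gives r₂ω₂e^{iθ₂}+r₃ω₃e^{iθ₃}=r₄ω₄e^{iθ₄}.
Eliminating the other unknown: ω₄ = r₂ω₂ sin(θ₂−θ₃) / [r₄ sin(θ₄−θ₃)].
Numerator sine = +0.80489; denominator sine = +0.72657.
Result = 0.0535·2.409·(+0.80489) / (0.1292·(+0.72657)) = +1.1049 rad/s; magnitude 1.1049 rad/s.

1.10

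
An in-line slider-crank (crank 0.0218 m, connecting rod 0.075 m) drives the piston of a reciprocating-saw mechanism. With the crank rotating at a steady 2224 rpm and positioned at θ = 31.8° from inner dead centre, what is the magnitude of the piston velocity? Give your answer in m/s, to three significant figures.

3.34

ω = 2π·2224/60 = 232.9 rad/s
For an in-line slider-crank, x = r cosθ + √(L² − r² sin²θ), so v = −rω sinθ·[1 + r cosθ/√(L² − r² sin²θ)].
With r = 0.0218 m, L = 0.075 m, θ = 31.8°: √(L² − r² sin²θ) = 0.074115 m.
v = −0.0218·232.9·0.52696·[1 + 0.0218·0.84989/0.074115] = -3.3443 m/s.
|v| = 3.3443 m/s.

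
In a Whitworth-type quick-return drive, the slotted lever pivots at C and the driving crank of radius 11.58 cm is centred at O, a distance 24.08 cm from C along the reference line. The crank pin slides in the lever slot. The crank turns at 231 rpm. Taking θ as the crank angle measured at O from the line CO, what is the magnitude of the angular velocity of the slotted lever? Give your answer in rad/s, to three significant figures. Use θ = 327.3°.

ω = 24.19 rad/s (from 231 rpm).
Crank pin A relative to C: A = (d + r cosθ, r sinθ); lever angle φ = atan2(r sinθ, d + r cosθ).
Differentiating tanφ: φ̇ = rω(d cosθ + r)/(d² + r² + 2dr cosθ).
d² + r² + 2dr cosθ = |CA|² = 0.118325 m²;  d cosθ + r = +0.31844 m.
|ω_lever| = |0.1158·24.19·+0.31844| / 0.118325 = 7.5387 rad/s.

7.54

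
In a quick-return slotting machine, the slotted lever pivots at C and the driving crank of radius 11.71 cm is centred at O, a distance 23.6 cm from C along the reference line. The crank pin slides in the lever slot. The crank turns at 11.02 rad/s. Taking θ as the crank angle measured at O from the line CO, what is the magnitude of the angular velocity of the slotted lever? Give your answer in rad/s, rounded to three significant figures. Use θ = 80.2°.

2.57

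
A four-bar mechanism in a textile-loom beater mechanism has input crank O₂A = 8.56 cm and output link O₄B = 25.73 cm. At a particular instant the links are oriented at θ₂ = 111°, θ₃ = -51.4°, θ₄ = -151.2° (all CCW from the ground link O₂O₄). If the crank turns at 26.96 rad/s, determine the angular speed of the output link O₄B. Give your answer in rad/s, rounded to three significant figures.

ω₂ = 26.96 rad/s
Differentiating the loop-closure r₂e^{iθ₂}+r₃e^{iθ₃}=r₁+r₄e^{iθ₄} gives r₂ω₂e^{iθ₂}+r₃ω₃e^{iθ₃}=r₄ω₄e^{iθ₄}.
Eliminating the other unknown: ω₄ = r₂ω₂ sin(θ₂−θ₃) / [r₄ sin(θ₄−θ₃)].
Numerator sine = +0.30237; denominator sine = -0.98541.
Result = 0.0856·26.96·(+0.30237) / (0.2573·(-0.98541)) = -2.7522 rad/s; magnitude 2.7522 rad/s.

2.75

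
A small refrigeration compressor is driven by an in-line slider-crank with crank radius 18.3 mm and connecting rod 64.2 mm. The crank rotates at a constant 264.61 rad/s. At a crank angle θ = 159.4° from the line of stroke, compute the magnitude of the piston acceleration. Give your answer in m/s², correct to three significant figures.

920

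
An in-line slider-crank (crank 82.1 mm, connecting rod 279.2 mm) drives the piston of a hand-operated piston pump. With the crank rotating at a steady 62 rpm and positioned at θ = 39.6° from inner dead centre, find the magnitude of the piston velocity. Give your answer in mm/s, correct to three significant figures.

418

ω = 2π·62/60 = 6.493 rad/s
For an in-line slider-crank, x = r cosθ + √(L² − r² sin²θ), so v = −rω sinθ·[1 + r cosθ/√(L² − r² sin²θ)].
With r = 0.0821 m, L = 0.2792 m, θ = 39.6°: √(L² − r² sin²θ) = 0.27425 m.
v = −0.0821·6.493·0.63742·[1 + 0.0821·0.77051/0.27425] = -0.41815 m/s.
|v| = 0.41815 m/s = 418.15 mm/s.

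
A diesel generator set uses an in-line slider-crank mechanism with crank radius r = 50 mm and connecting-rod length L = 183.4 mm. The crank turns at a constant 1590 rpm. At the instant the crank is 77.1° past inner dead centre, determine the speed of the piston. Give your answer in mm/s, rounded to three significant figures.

8630

ω = 2π·1590/60 = 166.5 rad/s
For an in-line slider-crank, x = r cosθ + √(L² − r² sin²θ), so v = −rω sinθ·[1 + r cosθ/√(L² − r² sin²θ)].
With r = 0.05 m, L = 0.1834 m, θ = 77.1°: √(L² − r² sin²θ) = 0.17681 m.
v = −0.05·166.5·0.97476·[1 + 0.05·0.22325/0.17681] = -8.6274 m/s.
|v| = 8.6274 m/s = 8627.4 mm/s.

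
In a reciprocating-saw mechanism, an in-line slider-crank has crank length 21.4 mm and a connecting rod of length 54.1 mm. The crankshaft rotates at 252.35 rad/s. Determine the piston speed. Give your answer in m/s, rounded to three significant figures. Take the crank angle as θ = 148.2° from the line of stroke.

1.87

ω = 252.3 rad/s
For an in-line slider-crank, x = r cosθ + √(L² − r² sin²θ), so v = −rω sinθ·[1 + r cosθ/√(L² − r² sin²θ)].
With r = 0.0214 m, L = 0.0541 m, θ = 148.2°: √(L² − r² sin²θ) = 0.052912 m.
v = −0.0214·252.3·0.52696·[1 + 0.0214·-0.84989/0.052912] = -1.8675 m/s.
|v| = 1.8675 m/s.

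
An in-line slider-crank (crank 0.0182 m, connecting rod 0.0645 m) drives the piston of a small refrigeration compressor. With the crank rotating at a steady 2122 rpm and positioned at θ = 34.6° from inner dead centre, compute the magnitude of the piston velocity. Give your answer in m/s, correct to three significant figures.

ω = 2π·2122/60 = 222.2 rad/s
For an in-line slider-crank, x = r cosθ + √(L² − r² sin²θ), so v = −rω sinθ·[1 + r cosθ/√(L² − r² sin²θ)].
With r = 0.0182 m, L = 0.0645 m, θ = 34.6°: √(L² − r² sin²θ) = 0.063667 m.
v = −0.0182·222.2·0.56784·[1 + 0.0182·0.82314/0.063667] = -2.8369 m/s.
|v| = 2.8369 m/s.

2.84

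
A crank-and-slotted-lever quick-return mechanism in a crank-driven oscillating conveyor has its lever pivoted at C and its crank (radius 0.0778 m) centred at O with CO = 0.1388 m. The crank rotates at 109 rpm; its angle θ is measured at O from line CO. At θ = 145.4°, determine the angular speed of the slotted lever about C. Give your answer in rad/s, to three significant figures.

4.29

ω = 11.41 rad/s (from 109 rpm).
Crank pin A relative to C: A = (d + r cosθ, r sinθ); lever angle φ = atan2(r sinθ, d + r cosθ).
Differentiating tanφ: φ̇ = rω(d cosθ + r)/(d² + r² + 2dr cosθ).
d² + r² + 2dr cosθ = |CA|² = 0.00754077 m²;  d cosθ + r = -0.036451 m.
|ω_lever| = |0.0778·11.41·-0.036451| / 0.00754077 = 4.2927 rad/s.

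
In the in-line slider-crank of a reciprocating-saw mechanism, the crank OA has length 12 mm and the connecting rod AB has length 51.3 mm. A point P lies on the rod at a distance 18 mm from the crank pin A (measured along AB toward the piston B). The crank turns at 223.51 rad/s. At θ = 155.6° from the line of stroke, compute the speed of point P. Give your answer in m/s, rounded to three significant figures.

1.89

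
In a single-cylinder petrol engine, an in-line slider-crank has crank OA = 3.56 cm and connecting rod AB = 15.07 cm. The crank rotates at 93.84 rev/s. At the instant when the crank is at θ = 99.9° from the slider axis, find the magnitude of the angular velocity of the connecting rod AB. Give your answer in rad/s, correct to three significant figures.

ω = 589.6 rad/s (converted from 93.84 rev/s).
The rod makes angle φ with the slider axis where L sinφ = r sinθ; differentiating, L cosφ·φ̇ = r ω cosθ.
L cosφ = √(L² − r² sin²θ) = 0.14656 m.
|ω_rod| = r ω |cosθ| / √(L² − r² sin²θ) = 0.0356·589.6·0.17193/0.14656 = 24.623 rad/s.

24.6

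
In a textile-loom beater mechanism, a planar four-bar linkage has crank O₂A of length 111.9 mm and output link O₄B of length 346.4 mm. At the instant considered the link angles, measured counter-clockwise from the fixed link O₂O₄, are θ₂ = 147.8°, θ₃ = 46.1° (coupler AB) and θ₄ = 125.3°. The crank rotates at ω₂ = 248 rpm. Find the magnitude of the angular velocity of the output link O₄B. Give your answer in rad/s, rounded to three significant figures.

ω₂ = 25.97 rad/s (from 248 rpm).
Differentiating the loop-closure r₂e^{iθ₂}+r₃e^{iθ₃}=r₁+r₄e^{iθ₄} gives r₂ω₂e^{iθ₂}+r₃ω₃e^{iθ₃}=r₄ω₄e^{iθ₄}.
Eliminating the other unknown: ω₄ = r₂ω₂ sin(θ₂−θ₃) / [r₄ sin(θ₄−θ₃)].
Numerator sine = +0.97922; denominator sine = +0.98229.
Result = 0.1119·25.97·(+0.97922) / (0.3464·(+0.98229)) = +8.3633 rad/s; magnitude 8.3633 rad/s.

8.36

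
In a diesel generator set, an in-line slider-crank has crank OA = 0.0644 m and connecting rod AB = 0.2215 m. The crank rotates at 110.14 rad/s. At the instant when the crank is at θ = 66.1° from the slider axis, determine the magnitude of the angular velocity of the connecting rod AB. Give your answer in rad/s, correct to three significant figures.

ω = 110.1 rad/s
The rod makes angle φ with the slider axis where L sinφ = r sinθ; differentiating, L cosφ·φ̇ = r ω cosθ.
L cosφ = √(L² − r² sin²θ) = 0.21353 m.
|ω_rod| = r ω |cosθ| / √(L² − r² sin²θ) = 0.0644·110.1·0.40514/0.21353 = 13.458 rad/s.

13.5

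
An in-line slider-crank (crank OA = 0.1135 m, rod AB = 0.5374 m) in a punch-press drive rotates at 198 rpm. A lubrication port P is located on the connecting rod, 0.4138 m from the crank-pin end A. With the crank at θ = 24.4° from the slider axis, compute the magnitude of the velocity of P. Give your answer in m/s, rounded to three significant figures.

1.22

ω = 20.73 rad/s.  Crank-pin speed |V_A| = rω = 2.3534 m/s, perpendicular to OA.
Rod angle: sinφ = −(r/L) sinθ ⇒ φ = -5.005°; ω_rod = −rω cosθ/√(L²−r²sin²θ) = -4.0033 rad/s.
V_P = V_A + ω_rod × AP, with AP = 0.4138 m along the rod.
Components: V_Px = −rω sinθ − a·ω_rod·sinφ = -1.1167 m/s;  V_Py = rω cosθ + a·ω_rod·cosφ = +0.49292 m/s.
|V_P| = √(V_Px² + V_Py²) = 1.2207 m/s.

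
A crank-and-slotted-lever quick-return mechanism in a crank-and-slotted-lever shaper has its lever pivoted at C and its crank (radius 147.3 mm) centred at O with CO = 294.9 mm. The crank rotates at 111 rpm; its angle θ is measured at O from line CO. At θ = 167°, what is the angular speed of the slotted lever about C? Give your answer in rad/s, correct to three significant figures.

9.99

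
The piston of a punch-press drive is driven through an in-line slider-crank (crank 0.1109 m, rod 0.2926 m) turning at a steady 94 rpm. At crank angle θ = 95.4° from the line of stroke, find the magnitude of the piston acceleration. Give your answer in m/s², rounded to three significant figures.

5.32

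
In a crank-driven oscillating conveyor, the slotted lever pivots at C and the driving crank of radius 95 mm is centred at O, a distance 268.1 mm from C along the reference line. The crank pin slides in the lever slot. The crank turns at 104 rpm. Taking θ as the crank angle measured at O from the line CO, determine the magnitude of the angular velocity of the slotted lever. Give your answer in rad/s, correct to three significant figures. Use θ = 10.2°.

2.83

ω = 10.89 rad/s (from 104 rpm).
Crank pin A relative to C: A = (d + r cosθ, r sinθ); lever angle φ = atan2(r sinθ, d + r cosθ).
Differentiating tanφ: φ̇ = rω(d cosθ + r)/(d² + r² + 2dr cosθ).
d² + r² + 2dr cosθ = |CA|² = 0.131037 m²;  d cosθ + r = +0.35886 m.
|ω_lever| = |0.095·10.89·+0.35886| / 0.131037 = 2.8335 rad/s.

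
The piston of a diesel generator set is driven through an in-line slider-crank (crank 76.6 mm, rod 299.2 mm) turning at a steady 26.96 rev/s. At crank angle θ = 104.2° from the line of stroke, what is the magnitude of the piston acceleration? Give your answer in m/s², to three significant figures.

ω = 2π·27 = 169.4 rad/s
x(θ) = r cosθ + √(L² − r² sin²θ); with ω constant, a = ω²·d²x/dθ².
d²x/dθ² = −r cosθ − r²(cos2θ)/√u − r⁴ sin²2θ/(4u^{3/2}),  u = L² − r² sin²θ = 0.0840062 m².
Substituting r = 0.0766 m, L = 0.2992 m, θ = 104.2°: d²x/dθ² = +0.036518 m.
a = ω²·d²x/dθ² = (169.4)²·(+0.036518) = +1047.9 m/s²;  |a| = 1047.9 m/s².

1050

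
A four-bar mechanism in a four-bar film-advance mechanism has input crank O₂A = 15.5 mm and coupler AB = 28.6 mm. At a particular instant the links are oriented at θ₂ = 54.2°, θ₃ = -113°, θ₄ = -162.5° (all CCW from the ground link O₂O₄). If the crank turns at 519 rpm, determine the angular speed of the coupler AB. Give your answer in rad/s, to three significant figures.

ω₂ = 54.35 rad/s (from 519 rpm).
Differentiating the loop-closure r₂e^{iθ₂}+r₃e^{iθ₃}=r₁+r₄e^{iθ₄} gives r₂ω₂e^{iθ₂}+r₃ω₃e^{iθ₃}=r₄ω₄e^{iθ₄}.
Eliminating the other unknown: ω₃ = r₂ω₂ sin(θ₄−θ₂) / [r₃ sin(θ₃−θ₄)].
Numerator sine = +0.59763; denominator sine = +0.76041.
Result = 0.0155·54.35·(+0.59763) / (0.0286·(+0.76041)) = +23.15 rad/s; magnitude 23.15 rad/s.

23.1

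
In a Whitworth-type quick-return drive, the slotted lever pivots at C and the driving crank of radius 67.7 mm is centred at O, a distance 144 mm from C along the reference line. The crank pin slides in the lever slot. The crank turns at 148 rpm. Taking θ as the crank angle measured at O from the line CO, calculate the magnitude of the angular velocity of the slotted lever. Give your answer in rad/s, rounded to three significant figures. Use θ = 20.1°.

ω = 15.5 rad/s (from 148 rpm).
Crank pin A relative to C: A = (d + r cosθ, r sinθ); lever angle φ = atan2(r sinθ, d + r cosθ).
Differentiating tanφ: φ̇ = rω(d cosθ + r)/(d² + r² + 2dr cosθ).
d² + r² + 2dr cosθ = |CA|² = 0.0436294 m²;  d cosθ + r = +0.20293 m.
|ω_lever| = |0.0677·15.5·+0.20293| / 0.0436294 = 4.8803 rad/s.

4.88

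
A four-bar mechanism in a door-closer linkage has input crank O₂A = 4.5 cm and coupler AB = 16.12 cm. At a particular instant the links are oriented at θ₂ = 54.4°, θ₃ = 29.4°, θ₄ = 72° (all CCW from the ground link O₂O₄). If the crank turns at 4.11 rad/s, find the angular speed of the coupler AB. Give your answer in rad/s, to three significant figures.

0.513

ω₂ = 4.11 rad/s
Differentiating the loop-closure r₂e^{iθ₂}+r₃e^{iθ₃}=r₁+r₄e^{iθ₄} gives r₂ω₂e^{iθ₂}+r₃ω₃e^{iθ₃}=r₄ω₄e^{iθ₄}.
Eliminating the other unknown: ω₃ = r₂ω₂ sin(θ₄−θ₂) / [r₃ sin(θ₃−θ₄)].
Numerator sine = +0.30237; denominator sine = -0.67688.
Result = 0.045·4.11·(+0.30237) / (0.1612·(-0.67688)) = -0.51253 rad/s; magnitude 0.51253 rad/s.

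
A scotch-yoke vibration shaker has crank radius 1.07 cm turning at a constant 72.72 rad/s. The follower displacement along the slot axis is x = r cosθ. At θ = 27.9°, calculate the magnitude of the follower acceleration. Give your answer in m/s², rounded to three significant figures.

50.0

ω = 72.72 rad/s
x = r cosθ ⇒ ẍ = −rω² cosθ (ω constant).
|a| = rω²|cosθ| = 0.0107·(72.72)²·|cos 27.9°| = 50.007 m/s².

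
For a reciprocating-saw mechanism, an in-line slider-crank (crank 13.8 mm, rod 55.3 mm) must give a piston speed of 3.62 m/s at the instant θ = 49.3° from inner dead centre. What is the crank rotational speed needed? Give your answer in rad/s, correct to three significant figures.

297

For an in-line slider-crank, |v_piston| = rω|sinθ|·[1 + r cosθ/√(L² − r² sin²θ)].
With r = 0.0138 m, L = 0.0553 m, θ = 49.3°: the bracketed kinematic factor |dx/dθ| = 0.012196 m.
ω = v/|dx/dθ| = 3.62/0.012196 = 296.82 rad/s.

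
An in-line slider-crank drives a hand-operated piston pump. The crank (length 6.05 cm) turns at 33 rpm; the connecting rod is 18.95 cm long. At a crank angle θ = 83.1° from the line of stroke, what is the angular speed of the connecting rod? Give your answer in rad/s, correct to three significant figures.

0.140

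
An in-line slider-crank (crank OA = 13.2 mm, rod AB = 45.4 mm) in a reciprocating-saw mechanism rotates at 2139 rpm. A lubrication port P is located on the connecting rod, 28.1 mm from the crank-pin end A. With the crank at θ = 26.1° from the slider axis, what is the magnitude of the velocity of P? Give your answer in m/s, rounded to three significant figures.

ω = 224 rad/s.  Crank-pin speed |V_A| = rω = 2.9567 m/s, perpendicular to OA.
Rod angle: sinφ = −(r/L) sinθ ⇒ φ = -7.349°; ω_rod = −rω cosθ/√(L²−r²sin²θ) = -58.97 rad/s.
V_P = V_A + ω_rod × AP, with AP = 0.0281 m along the rod.
Components: V_Px = −rω sinθ − a·ω_rod·sinφ = -1.5127 m/s;  V_Py = rω cosθ + a·ω_rod·cosφ = +1.0118 m/s.
|V_P| = √(V_Px² + V_Py²) = 1.8199 m/s.

1.82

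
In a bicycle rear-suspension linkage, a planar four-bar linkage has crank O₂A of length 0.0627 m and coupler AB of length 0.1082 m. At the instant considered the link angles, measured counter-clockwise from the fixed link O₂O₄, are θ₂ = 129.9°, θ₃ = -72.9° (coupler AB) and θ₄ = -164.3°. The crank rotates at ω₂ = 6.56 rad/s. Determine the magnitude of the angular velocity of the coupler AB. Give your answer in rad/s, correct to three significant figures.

3.47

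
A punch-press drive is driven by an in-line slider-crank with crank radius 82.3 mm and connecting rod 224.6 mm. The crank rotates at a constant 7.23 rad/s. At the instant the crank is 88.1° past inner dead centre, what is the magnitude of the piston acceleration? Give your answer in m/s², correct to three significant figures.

ω = 7.23 rad/s
x(θ) = r cosθ + √(L² − r² sin²θ); with ω constant, a = ω²·d²x/dθ².
d²x/dθ² = −r cosθ − r²(cos2θ)/√u − r⁴ sin²2θ/(4u^{3/2}),  u = L² − r² sin²θ = 0.0436793 m².
Substituting r = 0.0823 m, L = 0.2246 m, θ = 88.1°: d²x/dθ² = +0.029603 m.
a = ω²·d²x/dθ² = (7.23)²·(+0.029603) = +1.5474 m/s²;  |a| = 1.5474 m/s².

1.55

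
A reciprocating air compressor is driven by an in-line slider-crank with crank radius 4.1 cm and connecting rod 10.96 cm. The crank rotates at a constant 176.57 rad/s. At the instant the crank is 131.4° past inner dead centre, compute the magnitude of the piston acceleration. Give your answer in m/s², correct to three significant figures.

ω = 176.6 rad/s
x(θ) = r cosθ + √(L² − r² sin²θ); with ω constant, a = ω²·d²x/dθ².
d²x/dθ² = −r cosθ − r²(cos2θ)/√u − r⁴ sin²2θ/(4u^{3/2}),  u = L² − r² sin²θ = 0.0110663 m².
Substituting r = 0.041 m, L = 0.1096 m, θ = 131.4°: d²x/dθ² = +0.028519 m.
a = ω²·d²x/dθ² = (176.6)²·(+0.028519) = +889.14 m/s²;  |a| = 889.14 m/s².

889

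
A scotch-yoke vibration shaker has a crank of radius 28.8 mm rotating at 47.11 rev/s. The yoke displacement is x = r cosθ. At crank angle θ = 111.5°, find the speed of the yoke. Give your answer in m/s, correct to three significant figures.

7.93

ω = 296 rad/s (from 47.11 rev/s).
x = r cosθ ⇒ ẋ = −rω sinθ.
|v| = rω|sinθ| = 0.0288·296·|sin 111.5°| = 7.9316 m/s.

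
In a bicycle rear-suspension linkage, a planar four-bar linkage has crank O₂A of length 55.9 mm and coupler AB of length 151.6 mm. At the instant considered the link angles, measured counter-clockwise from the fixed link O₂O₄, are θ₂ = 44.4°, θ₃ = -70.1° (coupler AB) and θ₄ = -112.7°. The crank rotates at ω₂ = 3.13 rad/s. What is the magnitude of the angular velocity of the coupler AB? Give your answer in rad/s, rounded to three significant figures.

0.663

ω₂ = 3.13 rad/s
Differentiating the loop-closure r₂e^{iθ₂}+r₃e^{iθ₃}=r₁+r₄e^{iθ₄} gives r₂ω₂e^{iθ₂}+r₃ω₃e^{iθ₃}=r₄ω₄e^{iθ₄}.
Eliminating the other unknown: ω₃ = r₂ω₂ sin(θ₄−θ₂) / [r₃ sin(θ₃−θ₄)].
Numerator sine = -0.38912; denominator sine = +0.67688.
Result = 0.0559·3.13·(-0.38912) / (0.1516·(+0.67688)) = -0.66349 rad/s; magnitude 0.66349 rad/s.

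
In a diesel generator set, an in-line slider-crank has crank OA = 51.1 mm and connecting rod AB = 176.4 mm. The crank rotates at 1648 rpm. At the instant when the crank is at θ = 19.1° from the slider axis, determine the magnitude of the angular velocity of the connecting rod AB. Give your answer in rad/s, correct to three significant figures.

ω = 172.6 rad/s (converted from 1648 rpm).
The rod makes angle φ with the slider axis where L sinφ = r sinθ; differentiating, L cosφ·φ̇ = r ω cosθ.
L cosφ = √(L² − r² sin²θ) = 0.17561 m.
|ω_rod| = r ω |cosθ| / √(L² − r² sin²θ) = 0.0511·172.6·0.94495/0.17561 = 47.454 rad/s.

47.5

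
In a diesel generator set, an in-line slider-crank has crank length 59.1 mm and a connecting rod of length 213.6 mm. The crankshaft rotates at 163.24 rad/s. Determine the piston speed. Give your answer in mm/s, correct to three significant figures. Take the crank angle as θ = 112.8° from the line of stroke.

7910

ω = 163.2 rad/s
For an in-line slider-crank, x = r cosθ + √(L² − r² sin²θ), so v = −rω sinθ·[1 + r cosθ/√(L² − r² sin²θ)].
With r = 0.0591 m, L = 0.2136 m, θ = 112.8°: √(L² − r² sin²θ) = 0.20653 m.
v = −0.0591·163.2·0.92186·[1 + 0.0591·-0.38752/0.20653] = -7.9075 m/s.
|v| = 7.9075 m/s = 7907.5 mm/s.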